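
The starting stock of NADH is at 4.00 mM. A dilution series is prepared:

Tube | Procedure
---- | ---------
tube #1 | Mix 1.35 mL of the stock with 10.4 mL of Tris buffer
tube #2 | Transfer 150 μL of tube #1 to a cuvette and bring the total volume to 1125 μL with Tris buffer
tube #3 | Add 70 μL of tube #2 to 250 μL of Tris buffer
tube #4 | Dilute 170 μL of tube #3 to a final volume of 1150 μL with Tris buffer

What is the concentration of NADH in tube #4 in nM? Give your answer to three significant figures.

Step 1: 1.35 mL + 10.4 mL = 11.75 mL total → factor 11.75/1.35 = 8.7037
Step 2: 150 μL brought to 1125 μL → factor 1125/150 = 7.5
Step 3: 70 μL + 250 μL = 320 μL total → factor 320/70 = 4.5714
Step 4: 170 μL brought to 1150 μL → factor 1150/170 = 6.7647
Overall dilution factor = 8.7037 × 7.5 × 4.5714 × 6.7647 = 2018.7
Final = 4.00 mM / 2018.7 = 0.001981 mM = 1.98 × 10^3 nM

1.98 × 10^3 nM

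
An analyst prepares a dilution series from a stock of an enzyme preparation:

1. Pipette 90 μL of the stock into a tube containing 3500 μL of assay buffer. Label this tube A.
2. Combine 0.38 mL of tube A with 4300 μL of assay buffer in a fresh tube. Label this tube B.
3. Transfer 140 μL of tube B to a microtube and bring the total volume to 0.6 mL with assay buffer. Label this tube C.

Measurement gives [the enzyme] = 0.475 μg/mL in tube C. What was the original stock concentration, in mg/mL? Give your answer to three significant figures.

Step 1: 90 μL + 3500 μL = 3590 μL total → factor 3590/90 = 39.889
Step 2: 0.38 mL + 4300 μL = 4.68 mL total → factor 4.68/0.38 = 12.316
Step 3: 140 μL brought to 0.6 mL → factor 600/140 = 4.2857
Overall dilution factor = 39.889 × 12.316 × 4.2857 = 2105.4
Stock = 0.475 μg/mL × 2105.4 = 1000 μg/mL = 1.00 mg/mL

1.00 mg/mL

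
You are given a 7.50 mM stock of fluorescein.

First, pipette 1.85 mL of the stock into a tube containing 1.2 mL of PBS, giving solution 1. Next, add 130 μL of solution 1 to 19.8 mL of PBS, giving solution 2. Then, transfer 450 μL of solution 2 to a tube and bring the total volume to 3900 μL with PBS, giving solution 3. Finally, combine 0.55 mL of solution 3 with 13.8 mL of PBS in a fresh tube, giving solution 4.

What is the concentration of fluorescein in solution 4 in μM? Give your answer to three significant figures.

0.131 μM

Step 1: 1.85 mL + 1.2 mL = 3.05 mL total → factor 3.05/1.85 = 1.6486
Step 2: 130 μL + 19.8 mL = 19930 μL total → factor 19930/130 = 153.31
Step 3: 450 μL brought to 3900 μL → factor 3900/450 = 8.6667
Step 4: 0.55 mL + 13.8 mL = 14.35 mL total → factor 14.35/0.55 = 26.091
Overall dilution factor = 1.6486 × 153.31 × 8.6667 × 26.091 = 57152
Final = 7.50 mM / 57152 = 0.0001312 mM = 0.131 μM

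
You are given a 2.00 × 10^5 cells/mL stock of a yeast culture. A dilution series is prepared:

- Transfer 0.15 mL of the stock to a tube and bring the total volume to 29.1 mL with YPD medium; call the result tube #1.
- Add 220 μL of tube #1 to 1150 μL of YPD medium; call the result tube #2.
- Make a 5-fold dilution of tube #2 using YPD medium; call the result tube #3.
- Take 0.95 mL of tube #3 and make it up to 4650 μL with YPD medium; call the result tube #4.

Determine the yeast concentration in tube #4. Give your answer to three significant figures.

Step 1: 0.15 mL brought to 29.1 mL → factor 29.1/0.15 = 194
Step 2: 220 μL + 1150 μL = 1370 μL total → factor 1370/220 = 6.2273
Step 3: 5-fold → factor 5
Step 4: 0.95 mL brought to 4650 μL → factor 4.65/0.95 = 4.8947
Overall dilution factor = 194 × 6.2273 × 5 × 4.8947 = 29566
Final = 2.00 × 10^5 cells/mL / 29566 = 6.76 cells/mL

6.76 cells/mL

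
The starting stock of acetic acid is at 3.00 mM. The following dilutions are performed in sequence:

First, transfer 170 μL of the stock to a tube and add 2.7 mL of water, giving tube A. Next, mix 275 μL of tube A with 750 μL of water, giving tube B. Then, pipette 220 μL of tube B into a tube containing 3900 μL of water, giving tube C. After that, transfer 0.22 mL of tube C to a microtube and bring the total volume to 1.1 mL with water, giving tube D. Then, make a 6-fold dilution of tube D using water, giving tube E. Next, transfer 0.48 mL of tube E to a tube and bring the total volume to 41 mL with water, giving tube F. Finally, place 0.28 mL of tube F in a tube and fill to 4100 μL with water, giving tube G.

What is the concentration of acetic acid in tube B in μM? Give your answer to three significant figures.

Step 1: 170 μL + 2.7 mL = 2870 μL total → factor 2870/170 = 16.882
Step 2: 275 μL + 750 μL = 1025 μL total → factor 1025/275 = 3.7273
Dilution factor through tube B = 16.882 × 3.7273 = 62.925
[tube B] = 3.00 mM / 62.925 = 0.04768 mM = 47.7 μM

47.7 μM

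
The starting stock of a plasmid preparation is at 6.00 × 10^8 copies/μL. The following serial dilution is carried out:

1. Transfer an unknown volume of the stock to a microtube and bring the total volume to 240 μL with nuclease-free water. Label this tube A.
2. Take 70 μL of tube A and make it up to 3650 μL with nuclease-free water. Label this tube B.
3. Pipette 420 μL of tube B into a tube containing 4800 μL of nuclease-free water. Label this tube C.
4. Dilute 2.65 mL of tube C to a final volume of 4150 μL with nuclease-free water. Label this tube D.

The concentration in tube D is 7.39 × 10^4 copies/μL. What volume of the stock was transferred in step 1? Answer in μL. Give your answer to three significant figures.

30.0 μL

Step 1: v brought to 240 μL → factor = 240 μL/v
Step 2: 70 μL brought to 3650 μL → factor 3650/70 = 52.143
Step 3: 420 μL + 4800 μL = 5220 μL total → factor 5220/420 = 12.429
Step 4: 2.65 mL brought to 4150 μL → factor 4.15/2.65 = 1.566
Product of known-step factors = 1014.9
Overall factor = 6.00 × 10^8 copies/μL / (7.39 × 10^4 copies/μL) = 8119.1
Step-1 factor = 8119.1 / 1014.9 = 8
v = 240 μL / 8 = 30.0 μL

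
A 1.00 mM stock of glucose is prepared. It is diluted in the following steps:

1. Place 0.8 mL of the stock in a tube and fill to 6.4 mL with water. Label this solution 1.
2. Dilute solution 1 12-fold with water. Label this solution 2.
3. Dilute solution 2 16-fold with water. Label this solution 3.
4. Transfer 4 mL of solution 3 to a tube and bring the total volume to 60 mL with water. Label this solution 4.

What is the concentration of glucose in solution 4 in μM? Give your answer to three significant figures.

Step 1: 0.8 mL brought to 6.4 mL → factor 6.4/0.8 = 8
Step 2: 12-fold → factor 12
Step 3: 16-fold → factor 16
Step 4: 4 mL brought to 60 mL → factor 60/4 = 15
Overall dilution factor = 8 × 12 × 16 × 15 = 23040
Final = 1.00 mM / 23040 = 4.340 × 10^-5 mM = 0.0434 μM

0.0434 μM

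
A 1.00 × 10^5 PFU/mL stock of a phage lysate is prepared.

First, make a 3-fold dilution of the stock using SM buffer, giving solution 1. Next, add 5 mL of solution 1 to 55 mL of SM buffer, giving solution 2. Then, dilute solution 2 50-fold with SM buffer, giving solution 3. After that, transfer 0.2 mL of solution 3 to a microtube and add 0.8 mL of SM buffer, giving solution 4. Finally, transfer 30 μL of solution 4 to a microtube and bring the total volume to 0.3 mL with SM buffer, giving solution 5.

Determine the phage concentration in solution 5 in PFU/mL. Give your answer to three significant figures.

1.11 PFU/mL

Step 1: 3-fold → factor 3
Step 2: 5 mL + 55 mL = 60 mL total → factor 60/5 = 12
Step 3: 50-fold → factor 50
Step 4: 0.2 mL + 0.8 mL = 1 mL total → factor 1/0.2 = 5
Step 5: 30 μL brought to 0.3 mL → factor 300/30 = 10
Overall dilution factor = 3 × 12 × 50 × 5 × 10 = 90000
Final = 1.00 × 10^5 PFU/mL / 90000 = 1.11 PFU/mL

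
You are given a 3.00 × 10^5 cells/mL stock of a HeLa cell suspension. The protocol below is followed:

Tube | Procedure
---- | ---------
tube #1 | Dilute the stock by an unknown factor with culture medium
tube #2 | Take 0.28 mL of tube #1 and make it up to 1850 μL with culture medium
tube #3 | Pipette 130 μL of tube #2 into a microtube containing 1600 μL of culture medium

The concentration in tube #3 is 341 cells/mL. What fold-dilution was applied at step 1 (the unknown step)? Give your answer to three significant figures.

Step 1: unknown factor x
Step 2: 0.28 mL brought to 1850 μL → factor 1.85/0.28 = 6.6071
Step 3: 130 μL + 1600 μL = 1730 μL total → factor 1730/130 = 13.308
Product of known-step factors = 87.926
Overall factor = 3.00 × 10^5 cells/mL / (341 cells/mL) = 879.77
x = 879.77 / 87.926 = 10.0

10.0-fold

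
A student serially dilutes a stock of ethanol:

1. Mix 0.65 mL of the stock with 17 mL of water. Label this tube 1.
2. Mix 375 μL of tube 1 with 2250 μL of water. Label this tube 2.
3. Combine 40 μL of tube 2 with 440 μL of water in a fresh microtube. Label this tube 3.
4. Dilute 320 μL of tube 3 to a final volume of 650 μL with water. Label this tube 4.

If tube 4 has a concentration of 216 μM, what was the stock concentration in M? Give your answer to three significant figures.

1.00 M

Step 1: 0.65 mL + 17 mL = 17.65 mL total → factor 17.65/0.65 = 27.154
Step 2: 375 μL + 2250 μL = 2625 μL total → factor 2625/375 = 7
Step 3: 40 μL + 440 μL = 480 μL total → factor 480/40 = 12
Step 4: 320 μL brought to 650 μL → factor 650/320 = 2.0312
Overall dilution factor = 27.154 × 7 × 12 × 2.0312 = 4633.1
Stock = 216 μM × 4633.1 = 1.001 × 10^6 μM = 1.00 M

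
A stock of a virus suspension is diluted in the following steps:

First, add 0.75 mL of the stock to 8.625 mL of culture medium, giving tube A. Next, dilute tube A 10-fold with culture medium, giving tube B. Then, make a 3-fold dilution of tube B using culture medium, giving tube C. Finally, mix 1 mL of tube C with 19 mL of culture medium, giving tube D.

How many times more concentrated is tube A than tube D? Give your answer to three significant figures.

Step 1: 0.75 mL + 8.625 mL = 9.375 mL total → factor 9.375/0.75 = 12.5
Step 2: 10-fold → factor 10
Step 3: 3-fold → factor 3
Step 4: 1 mL + 19 mL = 20 mL total → factor 20/1 = 20
Dilution factor to tube A = 12.5; to tube D = 7500
[tube A]/[tube D] = (factor to tube D)/(factor to tube A) = 7500/12.5 = 600

600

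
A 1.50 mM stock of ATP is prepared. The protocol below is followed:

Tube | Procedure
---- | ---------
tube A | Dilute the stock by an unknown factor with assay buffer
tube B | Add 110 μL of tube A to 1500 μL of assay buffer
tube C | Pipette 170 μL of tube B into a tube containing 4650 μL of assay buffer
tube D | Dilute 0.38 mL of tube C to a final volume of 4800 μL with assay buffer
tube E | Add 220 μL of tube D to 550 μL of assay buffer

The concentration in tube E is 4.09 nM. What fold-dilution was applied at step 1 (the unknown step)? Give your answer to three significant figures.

Step 1: unknown factor x
Step 2: 110 μL + 1500 μL = 1610 μL total → factor 1610/110 = 14.636
Step 3: 170 μL + 4650 μL = 4820 μL total → factor 4820/170 = 28.353
Step 4: 0.38 mL brought to 4800 μL → factor 4.8/0.38 = 12.632
Step 5: 220 μL + 550 μL = 770 μL total → factor 770/220 = 3.5
Product of known-step factors = 18347
Overall factor = 1.50 mM / (4.09 nM) = 3.6675 × 10^5
x = 3.6675 × 10^5 / 18347 = 20.0

20.0-fold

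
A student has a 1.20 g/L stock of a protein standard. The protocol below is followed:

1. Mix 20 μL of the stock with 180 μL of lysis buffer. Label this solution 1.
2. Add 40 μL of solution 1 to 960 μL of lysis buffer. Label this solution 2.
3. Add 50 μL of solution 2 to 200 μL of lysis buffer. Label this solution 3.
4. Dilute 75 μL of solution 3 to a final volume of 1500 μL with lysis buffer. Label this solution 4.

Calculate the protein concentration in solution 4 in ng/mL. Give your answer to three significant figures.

Step 1: 20 μL + 180 μL = 200 μL total → factor 200/20 = 10
Step 2: 40 μL + 960 μL = 1000 μL total → factor 1000/40 = 25
Step 3: 50 μL + 200 μL = 250 μL total → factor 250/50 = 5
Step 4: 75 μL brought to 1500 μL → factor 1500/75 = 20
Dilution factor through solution 4 = 10 × 25 × 5 × 20 = 25000
[solution 4] = 1.20 g/L / 25000 = 4.800 × 10^-5 g/L = 48.0 ng/mL

48.0 ng/mL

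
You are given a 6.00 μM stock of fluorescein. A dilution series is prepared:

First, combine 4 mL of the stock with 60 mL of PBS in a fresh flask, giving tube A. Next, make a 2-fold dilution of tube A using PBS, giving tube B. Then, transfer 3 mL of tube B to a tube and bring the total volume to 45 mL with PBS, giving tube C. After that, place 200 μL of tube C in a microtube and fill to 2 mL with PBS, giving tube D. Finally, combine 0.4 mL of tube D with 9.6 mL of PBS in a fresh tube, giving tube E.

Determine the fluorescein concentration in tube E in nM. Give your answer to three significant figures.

Step 1: 4 mL + 60 mL = 64 mL total → factor 64/4 = 16
Step 2: 2-fold → factor 2
Step 3: 3 mL brought to 45 mL → factor 45/3 = 15
Step 4: 200 μL brought to 2 mL → factor 2000/200 = 10
Step 5: 0.4 mL + 9.6 mL = 10 mL total → factor 10/0.4 = 25
Overall dilution factor = 16 × 2 × 15 × 10 × 25 = 1.2 × 10^5
Final = 6.00 μM / 1.2 × 10^5 = 5.000 × 10^-5 μM = 0.0500 nM

0.0500 nM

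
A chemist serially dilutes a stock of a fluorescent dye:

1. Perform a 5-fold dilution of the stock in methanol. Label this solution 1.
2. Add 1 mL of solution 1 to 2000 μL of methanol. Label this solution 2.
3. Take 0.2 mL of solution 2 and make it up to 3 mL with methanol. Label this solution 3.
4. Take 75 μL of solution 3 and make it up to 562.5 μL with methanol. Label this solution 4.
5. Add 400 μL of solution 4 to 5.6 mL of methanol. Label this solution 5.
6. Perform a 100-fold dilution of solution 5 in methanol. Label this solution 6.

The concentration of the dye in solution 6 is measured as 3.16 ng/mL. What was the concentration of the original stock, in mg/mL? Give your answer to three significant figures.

8.00 mg/mL

Step 1: 5-fold → factor 5
Step 2: 1 mL + 2000 μL = 3 mL total → factor 3/1 = 3
Step 3: 0.2 mL brought to 3 mL → factor 3/0.2 = 15
Step 4: 75 μL brought to 562.5 μL → factor 562.5/75 = 7.5
Step 5: 400 μL + 5.6 mL = 6000 μL total → factor 6000/400 = 15
Step 6: 100-fold → factor 100
Overall dilution factor = 5 × 3 × 15 × 7.5 × 15 × 100 = 2.5312 × 10^6
Stock = 3.16 ng/mL × 2.5312 × 10^6 = 7.999 × 10^6 ng/mL = 8.00 mg/mL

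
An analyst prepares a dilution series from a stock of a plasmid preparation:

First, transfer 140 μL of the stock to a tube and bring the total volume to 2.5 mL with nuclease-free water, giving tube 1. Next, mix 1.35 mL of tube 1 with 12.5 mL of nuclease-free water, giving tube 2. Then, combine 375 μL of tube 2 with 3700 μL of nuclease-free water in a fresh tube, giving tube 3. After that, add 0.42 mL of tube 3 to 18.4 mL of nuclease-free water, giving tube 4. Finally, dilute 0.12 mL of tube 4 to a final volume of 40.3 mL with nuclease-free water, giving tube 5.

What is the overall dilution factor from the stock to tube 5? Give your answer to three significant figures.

3.00 × 10^7

Step 1: 140 μL brought to 2.5 mL → factor 2500/140 = 17.857
Step 2: 1.35 mL + 12.5 mL = 13.85 mL total → factor 13.85/1.35 = 10.259
Step 3: 375 μL + 3700 μL = 4075 μL total → factor 4075/375 = 10.867
Step 4: 0.42 mL + 18.4 mL = 18.82 mL total → factor 18.82/0.42 = 44.81
Step 5: 0.12 mL brought to 40.3 mL → factor 40.3/0.12 = 335.83
Overall dilution factor = 17.857 × 10.259 × 10.867 × 44.81 × 335.83 = 2.9958 × 10^7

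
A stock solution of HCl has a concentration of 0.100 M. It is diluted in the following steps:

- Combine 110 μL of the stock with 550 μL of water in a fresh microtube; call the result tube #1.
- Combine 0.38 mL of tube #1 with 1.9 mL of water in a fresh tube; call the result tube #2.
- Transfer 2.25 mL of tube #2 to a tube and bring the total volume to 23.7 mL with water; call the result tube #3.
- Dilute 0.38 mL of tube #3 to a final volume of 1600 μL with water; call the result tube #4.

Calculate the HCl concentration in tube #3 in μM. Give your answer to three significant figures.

264 μM

Step 1: 110 μL + 550 μL = 660 μL total → factor 660/110 = 6
Step 2: 0.38 mL + 1.9 mL = 2.28 mL total → factor 2.28/0.38 = 6
Step 3: 2.25 mL brought to 23.7 mL → factor 23.7/2.25 = 10.533
Dilution factor through tube #3 = 6 × 6 × 10.533 = 379.2
[tube #3] = 0.100 M / 379.2 = 0.0002637 M = 264 μM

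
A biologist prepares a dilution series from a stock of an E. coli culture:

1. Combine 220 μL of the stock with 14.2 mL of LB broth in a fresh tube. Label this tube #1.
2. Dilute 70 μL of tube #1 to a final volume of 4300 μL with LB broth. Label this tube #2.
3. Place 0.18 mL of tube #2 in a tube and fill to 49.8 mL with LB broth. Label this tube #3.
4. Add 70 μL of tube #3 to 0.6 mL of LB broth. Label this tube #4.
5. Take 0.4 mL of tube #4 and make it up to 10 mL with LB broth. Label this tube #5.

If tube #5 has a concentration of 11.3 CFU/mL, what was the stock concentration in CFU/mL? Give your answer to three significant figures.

3.01 × 10^9 CFU/mL

Step 1: 220 μL + 14.2 mL = 14420 μL total → factor 14420/220 = 65.545
Step 2: 70 μL brought to 4300 μL → factor 4300/70 = 61.429
Step 3: 0.18 mL brought to 49.8 mL → factor 49.8/0.18 = 276.67
Step 4: 70 μL + 0.6 mL = 670 μL total → factor 670/70 = 9.5714
Step 5: 0.4 mL brought to 10 mL → factor 10/0.4 = 25
Overall dilution factor = 65.545 × 61.429 × 276.67 × 9.5714 × 25 = 2.6655 × 10^8
Stock = 11.3 CFU/mL × 2.6655 × 10^8 = 3.01 × 10^9 CFU/mL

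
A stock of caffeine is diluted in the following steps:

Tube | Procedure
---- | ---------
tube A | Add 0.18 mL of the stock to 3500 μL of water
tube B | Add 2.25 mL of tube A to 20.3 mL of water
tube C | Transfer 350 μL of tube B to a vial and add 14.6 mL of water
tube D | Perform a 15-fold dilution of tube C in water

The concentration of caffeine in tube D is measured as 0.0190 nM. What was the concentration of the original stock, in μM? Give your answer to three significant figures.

Step 1: 0.18 mL + 3500 μL = 3.68 mL total → factor 3.68/0.18 = 20.444
Step 2: 2.25 mL + 20.3 mL = 22.55 mL total → factor 22.55/2.25 = 10.022
Step 3: 350 μL + 14.6 mL = 14950 μL total → factor 14950/350 = 42.714
Step 4: 15-fold → factor 15
Overall dilution factor = 20.444 × 10.022 × 42.714 × 15 = 1.3128 × 10^5
Stock = 0.0190 nM × 1.3128 × 10^5 = 2494 nM = 2.49 μM

2.49 μM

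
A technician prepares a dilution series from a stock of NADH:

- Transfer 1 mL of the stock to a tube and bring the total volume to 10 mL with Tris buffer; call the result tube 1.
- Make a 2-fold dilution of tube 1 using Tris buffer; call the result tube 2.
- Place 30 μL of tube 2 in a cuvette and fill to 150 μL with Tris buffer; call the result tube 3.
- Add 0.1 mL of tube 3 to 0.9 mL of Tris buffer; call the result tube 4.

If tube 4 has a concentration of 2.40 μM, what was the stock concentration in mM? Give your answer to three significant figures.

2.40 mM

Step 1: 1 mL brought to 10 mL → factor 10/1 = 10
Step 2: 2-fold → factor 2
Step 3: 30 μL brought to 150 μL → factor 150/30 = 5
Step 4: 0.1 mL + 0.9 mL = 1 mL total → factor 1/0.1 = 10
Overall dilution factor = 10 × 2 × 5 × 10 = 1000
Stock = 2.40 μM × 1000 = 2400 μM = 2.40 mM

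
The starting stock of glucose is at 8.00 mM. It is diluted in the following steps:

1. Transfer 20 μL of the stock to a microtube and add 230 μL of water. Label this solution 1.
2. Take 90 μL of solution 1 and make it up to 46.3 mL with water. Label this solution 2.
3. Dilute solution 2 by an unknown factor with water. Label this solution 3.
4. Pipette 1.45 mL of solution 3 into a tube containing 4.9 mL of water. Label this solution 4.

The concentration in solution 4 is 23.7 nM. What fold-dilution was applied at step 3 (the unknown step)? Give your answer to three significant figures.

12.0-fold

Step 1: 20 μL + 230 μL = 250 μL total → factor 250/20 = 12.5
Step 2: 90 μL brought to 46.3 mL → factor 46300/90 = 514.44
Step 3: unknown factor x
Step 4: 1.45 mL + 4.9 mL = 6.35 mL total → factor 6.35/1.45 = 4.3793
Product of known-step factors = 28161
Overall factor = 8.00 mM / (23.7 nM) = 3.3755 × 10^5
x = 3.3755 × 10^5 / 28161 = 12.0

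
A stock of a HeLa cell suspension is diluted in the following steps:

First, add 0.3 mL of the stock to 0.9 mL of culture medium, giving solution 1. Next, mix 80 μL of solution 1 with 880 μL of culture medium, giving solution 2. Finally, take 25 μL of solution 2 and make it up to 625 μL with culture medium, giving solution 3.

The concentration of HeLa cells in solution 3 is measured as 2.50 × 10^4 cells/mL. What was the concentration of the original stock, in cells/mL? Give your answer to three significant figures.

Step 1: 0.3 mL + 0.9 mL = 1.2 mL total → factor 1.2/0.3 = 4
Step 2: 80 μL + 880 μL = 960 μL total → factor 960/80 = 12
Step 3: 25 μL brought to 625 μL → factor 625/25 = 25
Overall dilution factor = 4 × 12 × 25 = 1200
Stock = 2.50 × 10^4 cells/mL × 1200 = 3.00 × 10^7 cells/mL

3.00 × 10^7 cells/mL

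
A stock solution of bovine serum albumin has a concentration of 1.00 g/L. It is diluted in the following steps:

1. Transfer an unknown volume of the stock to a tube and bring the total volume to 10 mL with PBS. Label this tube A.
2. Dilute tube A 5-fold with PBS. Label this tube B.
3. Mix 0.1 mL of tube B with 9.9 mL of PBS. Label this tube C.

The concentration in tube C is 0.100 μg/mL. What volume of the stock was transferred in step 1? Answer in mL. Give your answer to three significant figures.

Step 1: v brought to 10 mL → factor = 10 mL/v
Step 2: 5-fold → factor 5
Step 3: 0.1 mL + 9.9 mL = 10 mL total → factor 10/0.1 = 100
Product of known-step factors = 500
Overall factor = 1.00 g/L / (0.100 μg/mL) = 10000
Step-1 factor = 10000 / 500 = 20
v = 10 mL / 20 = 0.500 mL

0.500 mL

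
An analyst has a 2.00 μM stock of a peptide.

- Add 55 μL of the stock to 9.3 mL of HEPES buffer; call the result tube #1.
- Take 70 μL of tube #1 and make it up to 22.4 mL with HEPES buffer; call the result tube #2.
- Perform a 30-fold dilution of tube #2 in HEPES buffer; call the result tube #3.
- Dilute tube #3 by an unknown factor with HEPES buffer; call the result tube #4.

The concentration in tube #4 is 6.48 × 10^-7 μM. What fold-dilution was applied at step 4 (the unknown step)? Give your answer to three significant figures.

1.89-fold

Step 1: 55 μL + 9.3 mL = 9355 μL total → factor 9355/55 = 170.09
Step 2: 70 μL brought to 22.4 mL → factor 22400/70 = 320
Step 3: 30-fold → factor 30
Step 4: unknown factor x
Product of known-step factors = 1.6329 × 10^6
Overall factor = 2.00 μM / (6.48 × 10^-7 μM) = 3.0864 × 10^6
x = 3.0864 × 10^6 / 1.6329 × 10^6 = 1.89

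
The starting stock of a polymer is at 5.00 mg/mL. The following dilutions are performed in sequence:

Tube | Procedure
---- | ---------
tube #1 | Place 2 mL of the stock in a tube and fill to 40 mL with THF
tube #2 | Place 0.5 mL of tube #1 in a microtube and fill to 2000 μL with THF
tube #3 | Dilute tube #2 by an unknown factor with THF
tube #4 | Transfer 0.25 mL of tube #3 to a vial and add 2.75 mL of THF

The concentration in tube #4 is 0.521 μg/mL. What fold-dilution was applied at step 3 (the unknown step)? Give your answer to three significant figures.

10.0-fold

Step 1: 2 mL brought to 40 mL → factor 40/2 = 20
Step 2: 0.5 mL brought to 2000 μL → factor 2/0.5 = 4
Step 3: unknown factor x
Step 4: 0.25 mL + 2.75 mL = 3 mL total → factor 3/0.25 = 12
Product of known-step factors = 960
Overall factor = 5.00 mg/mL / (0.521 μg/mL) = 9596.9
x = 9596.9 / 960 = 10.0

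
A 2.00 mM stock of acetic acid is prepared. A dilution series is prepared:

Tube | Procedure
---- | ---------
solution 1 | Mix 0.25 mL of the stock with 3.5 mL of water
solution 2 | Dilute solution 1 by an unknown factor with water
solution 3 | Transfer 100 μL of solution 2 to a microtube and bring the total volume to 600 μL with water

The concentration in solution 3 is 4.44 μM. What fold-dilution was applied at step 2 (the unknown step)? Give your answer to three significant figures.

5.01-fold

Step 1: 0.25 mL + 3.5 mL = 3.75 mL total → factor 3.75/0.25 = 15
Step 2: unknown factor x
Step 3: 100 μL brought to 600 μL → factor 600/100 = 6
Product of known-step factors = 90
Overall factor = 2.00 mM / (4.44 μM) = 450.45
x = 450.45 / 90 = 5.01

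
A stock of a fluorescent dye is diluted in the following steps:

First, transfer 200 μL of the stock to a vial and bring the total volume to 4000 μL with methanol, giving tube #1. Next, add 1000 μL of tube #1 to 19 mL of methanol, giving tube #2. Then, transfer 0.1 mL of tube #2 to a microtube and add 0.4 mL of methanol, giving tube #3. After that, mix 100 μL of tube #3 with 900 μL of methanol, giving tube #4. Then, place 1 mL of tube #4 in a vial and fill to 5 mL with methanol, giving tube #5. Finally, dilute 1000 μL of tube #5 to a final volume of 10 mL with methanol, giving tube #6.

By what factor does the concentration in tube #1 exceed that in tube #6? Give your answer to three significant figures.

5.00 × 10^4

Step 1: 200 μL brought to 4000 μL → factor 4000/200 = 20
Step 2: 1000 μL + 19 mL = 20000 μL total → factor 20000/1000 = 20
Step 3: 0.1 mL + 0.4 mL = 0.5 mL total → factor 0.5/0.1 = 5
Step 4: 100 μL + 900 μL = 1000 μL total → factor 1000/100 = 10
Step 5: 1 mL brought to 5 mL → factor 5/1 = 5
Step 6: 1000 μL brought to 10 mL → factor 10000/1000 = 10
Dilution factor to tube #1 = 20; to tube #6 = 1 × 10^6
[tube #1]/[tube #6] = (factor to tube #6)/(factor to tube #1) = 1 × 10^6/20 = 5.00 × 10^4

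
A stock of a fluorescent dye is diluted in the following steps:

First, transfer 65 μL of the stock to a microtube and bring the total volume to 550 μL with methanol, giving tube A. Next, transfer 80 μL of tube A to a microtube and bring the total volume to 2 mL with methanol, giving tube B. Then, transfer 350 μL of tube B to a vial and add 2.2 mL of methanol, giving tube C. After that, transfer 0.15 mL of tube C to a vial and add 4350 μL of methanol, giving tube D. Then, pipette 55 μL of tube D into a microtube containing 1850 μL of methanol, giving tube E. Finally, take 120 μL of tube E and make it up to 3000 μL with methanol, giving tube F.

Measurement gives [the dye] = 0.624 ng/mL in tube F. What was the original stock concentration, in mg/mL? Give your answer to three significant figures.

25.0 mg/mL

Step 1: 65 μL brought to 550 μL → factor 550/65 = 8.4615
Step 2: 80 μL brought to 2 mL → factor 2000/80 = 25
Step 3: 350 μL + 2.2 mL = 2550 μL total → factor 2550/350 = 7.2857
Step 4: 0.15 mL + 4350 μL = 4.5 mL total → factor 4.5/0.15 = 30
Step 5: 55 μL + 1850 μL = 1905 μL total → factor 1905/55 = 34.636
Step 6: 120 μL brought to 3000 μL → factor 3000/120 = 25
Overall dilution factor = 8.4615 × 25 × 7.2857 × 30 × 34.636 × 25 = 4.0036 × 10^7
Stock = 0.624 ng/mL × 4.0036 × 10^7 = 2.498 × 10^7 ng/mL = 25.0 mg/mL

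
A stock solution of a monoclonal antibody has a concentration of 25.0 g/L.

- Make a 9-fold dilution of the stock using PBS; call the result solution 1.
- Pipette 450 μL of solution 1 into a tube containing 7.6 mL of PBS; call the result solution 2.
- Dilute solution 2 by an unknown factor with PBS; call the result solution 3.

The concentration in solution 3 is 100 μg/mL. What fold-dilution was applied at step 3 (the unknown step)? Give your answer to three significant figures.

1.55-fold

Step 1: 9-fold → factor 9
Step 2: 450 μL + 7.6 mL = 8050 μL total → factor 8050/450 = 17.889
Step 3: unknown factor x
Product of known-step factors = 161
Overall factor = 25.0 g/L / (100 μg/mL) = 250
x = 250 / 161 = 1.55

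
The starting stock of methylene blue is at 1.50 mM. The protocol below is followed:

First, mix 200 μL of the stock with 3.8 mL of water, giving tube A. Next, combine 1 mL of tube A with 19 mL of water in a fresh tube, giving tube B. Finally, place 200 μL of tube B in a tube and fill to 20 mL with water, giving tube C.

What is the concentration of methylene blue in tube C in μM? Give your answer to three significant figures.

Step 1: 200 μL + 3.8 mL = 4000 μL total → factor 4000/200 = 20
Step 2: 1 mL + 19 mL = 20 mL total → factor 20/1 = 20
Step 3: 200 μL brought to 20 mL → factor 20000/200 = 100
Overall dilution factor = 20 × 20 × 100 = 40000
Final = 1.50 mM / 40000 = 3.750 × 10^-5 mM = 0.0375 μM

0.0375 μM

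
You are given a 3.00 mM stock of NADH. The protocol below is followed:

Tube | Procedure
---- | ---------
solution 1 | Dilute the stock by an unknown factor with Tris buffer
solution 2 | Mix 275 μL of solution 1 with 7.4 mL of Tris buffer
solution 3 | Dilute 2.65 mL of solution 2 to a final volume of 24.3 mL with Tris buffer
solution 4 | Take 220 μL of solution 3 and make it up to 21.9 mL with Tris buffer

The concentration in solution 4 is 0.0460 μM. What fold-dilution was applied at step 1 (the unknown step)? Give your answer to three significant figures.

2.56-fold

Step 1: unknown factor x
Step 2: 275 μL + 7.4 mL = 7675 μL total → factor 7675/275 = 27.909
Step 3: 2.65 mL brought to 24.3 mL → factor 24.3/2.65 = 9.1698
Step 4: 220 μL brought to 21.9 mL → factor 21900/220 = 99.545
Product of known-step factors = 25476
Overall factor = 3.00 mM / (0.0460 μM) = 65217
x = 65217 / 25476 = 2.56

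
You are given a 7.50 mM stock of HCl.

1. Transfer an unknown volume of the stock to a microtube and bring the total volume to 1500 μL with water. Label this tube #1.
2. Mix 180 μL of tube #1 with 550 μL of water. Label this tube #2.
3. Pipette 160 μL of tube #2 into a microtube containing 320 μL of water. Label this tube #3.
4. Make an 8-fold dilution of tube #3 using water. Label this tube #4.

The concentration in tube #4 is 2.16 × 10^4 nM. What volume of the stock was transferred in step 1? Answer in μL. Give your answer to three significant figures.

Step 1: v brought to 1500 μL → factor = 1500 μL/v
Step 2: 180 μL + 550 μL = 730 μL total → factor 730/180 = 4.0556
Step 3: 160 μL + 320 μL = 480 μL total → factor 480/160 = 3
Step 4: 8-fold → factor 8
Product of known-step factors = 97.333
Overall factor = 7.50 mM / (2.16 × 10^4 nM) = 347.22
Step-1 factor = 347.22 / 97.333 = 3.5674
v = 1500 μL / 3.5674 = 420 μL

420 μL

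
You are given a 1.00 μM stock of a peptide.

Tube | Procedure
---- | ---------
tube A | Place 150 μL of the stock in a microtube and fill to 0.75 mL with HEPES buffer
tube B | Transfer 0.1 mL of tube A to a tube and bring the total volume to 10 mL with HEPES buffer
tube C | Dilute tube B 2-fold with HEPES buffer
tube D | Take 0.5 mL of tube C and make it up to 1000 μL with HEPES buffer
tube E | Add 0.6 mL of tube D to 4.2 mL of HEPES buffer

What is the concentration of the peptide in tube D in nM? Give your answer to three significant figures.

Step 1: 150 μL brought to 0.75 mL → factor 750/150 = 5
Step 2: 0.1 mL brought to 10 mL → factor 10/0.1 = 100
Step 3: 2-fold → factor 2
Step 4: 0.5 mL brought to 1000 μL → factor 1/0.5 = 2
Dilution factor through tube D = 5 × 100 × 2 × 2 = 2000
[tube D] = 1.00 μM / 2000 = 0.0005000 μM = 0.500 nM

0.500 nM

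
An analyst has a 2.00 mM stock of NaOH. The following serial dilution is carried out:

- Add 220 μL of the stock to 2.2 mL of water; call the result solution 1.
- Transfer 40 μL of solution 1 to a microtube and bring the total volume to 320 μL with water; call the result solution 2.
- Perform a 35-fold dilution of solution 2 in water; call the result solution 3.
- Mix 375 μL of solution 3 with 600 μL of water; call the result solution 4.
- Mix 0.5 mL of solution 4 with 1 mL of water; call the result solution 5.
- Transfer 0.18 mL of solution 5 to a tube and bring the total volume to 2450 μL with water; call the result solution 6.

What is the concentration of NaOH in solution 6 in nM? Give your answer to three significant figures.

Step 1: 220 μL + 2.2 mL = 2420 μL total → factor 2420/220 = 11
Step 2: 40 μL brought to 320 μL → factor 320/40 = 8
Step 3: 35-fold → factor 35
Step 4: 375 μL + 600 μL = 975 μL total → factor 975/375 = 2.6
Step 5: 0.5 mL + 1 mL = 1.5 mL total → factor 1.5/0.5 = 3
Step 6: 0.18 mL brought to 2450 μL → factor 2.45/0.18 = 13.611
Overall dilution factor = 11 × 8 × 35 × 2.6 × 3 × 13.611 = 3.2699 × 10^5
Final = 2.00 mM / 3.2699 × 10^5 = 6.116 × 10^-6 mM = 6.12 nM

6.12 nM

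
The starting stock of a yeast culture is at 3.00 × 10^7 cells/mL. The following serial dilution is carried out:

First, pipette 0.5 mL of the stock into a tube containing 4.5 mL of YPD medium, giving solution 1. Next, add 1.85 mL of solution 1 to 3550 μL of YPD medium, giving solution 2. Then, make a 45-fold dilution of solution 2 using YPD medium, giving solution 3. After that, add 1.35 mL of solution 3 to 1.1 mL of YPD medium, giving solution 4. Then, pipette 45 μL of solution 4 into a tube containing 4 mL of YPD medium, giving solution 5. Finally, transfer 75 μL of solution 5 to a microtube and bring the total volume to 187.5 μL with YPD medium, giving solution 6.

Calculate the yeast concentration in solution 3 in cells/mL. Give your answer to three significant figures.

Step 1: 0.5 mL + 4.5 mL = 5 mL total → factor 5/0.5 = 10
Step 2: 1.85 mL + 3550 μL = 5.4 mL total → factor 5.4/1.85 = 2.9189
Step 3: 45-fold → factor 45
Dilution factor through solution 3 = 10 × 2.9189 × 45 = 1313.5
[solution 3] = 3.00 × 10^7 cells/mL / 1313.5 = 2.28 × 10^4 cells/mL

2.28 × 10^4 cells/mL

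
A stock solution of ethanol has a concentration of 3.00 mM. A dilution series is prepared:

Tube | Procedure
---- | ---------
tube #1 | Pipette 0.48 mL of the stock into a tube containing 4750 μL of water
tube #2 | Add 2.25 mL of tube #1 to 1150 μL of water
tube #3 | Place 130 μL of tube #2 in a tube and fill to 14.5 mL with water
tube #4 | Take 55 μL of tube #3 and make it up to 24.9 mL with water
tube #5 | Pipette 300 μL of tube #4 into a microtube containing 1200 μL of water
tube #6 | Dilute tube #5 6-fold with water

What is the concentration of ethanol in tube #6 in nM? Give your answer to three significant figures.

0.120 nM

Step 1: 0.48 mL + 4750 μL = 5.23 mL total → factor 5.23/0.48 = 10.896
Step 2: 2.25 mL + 1150 μL = 3.4 mL total → factor 3.4/2.25 = 1.5111
Step 3: 130 μL brought to 14.5 mL → factor 14500/130 = 111.54
Step 4: 55 μL brought to 24.9 mL → factor 24900/55 = 452.73
Step 5: 300 μL + 1200 μL = 1500 μL total → factor 1500/300 = 5
Step 6: 6-fold → factor 6
Overall dilution factor = 10.896 × 1.5111 × 111.54 × 452.73 × 5 × 6 = 2.4942 × 10^7
Final = 3.00 mM / 2.4942 × 10^7 = 1.203 × 10^-7 mM = 0.120 nM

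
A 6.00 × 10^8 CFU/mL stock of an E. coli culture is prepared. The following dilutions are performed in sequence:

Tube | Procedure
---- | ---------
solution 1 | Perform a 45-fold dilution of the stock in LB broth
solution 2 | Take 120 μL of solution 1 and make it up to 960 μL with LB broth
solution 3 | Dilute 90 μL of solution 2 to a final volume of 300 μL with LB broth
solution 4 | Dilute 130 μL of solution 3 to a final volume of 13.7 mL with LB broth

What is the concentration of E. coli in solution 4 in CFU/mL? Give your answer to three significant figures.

Step 1: 45-fold → factor 45
Step 2: 120 μL brought to 960 μL → factor 960/120 = 8
Step 3: 90 μL brought to 300 μL → factor 300/90 = 3.3333
Step 4: 130 μL brought to 13.7 mL → factor 13700/130 = 105.38
Overall dilution factor = 45 × 8 × 3.3333 × 105.38 = 1.2646 × 10^5
Final = 6.00 × 10^8 CFU/mL / 1.2646 × 10^5 = 4.74 × 10^3 CFU/mL

4.74 × 10^3 CFU/mL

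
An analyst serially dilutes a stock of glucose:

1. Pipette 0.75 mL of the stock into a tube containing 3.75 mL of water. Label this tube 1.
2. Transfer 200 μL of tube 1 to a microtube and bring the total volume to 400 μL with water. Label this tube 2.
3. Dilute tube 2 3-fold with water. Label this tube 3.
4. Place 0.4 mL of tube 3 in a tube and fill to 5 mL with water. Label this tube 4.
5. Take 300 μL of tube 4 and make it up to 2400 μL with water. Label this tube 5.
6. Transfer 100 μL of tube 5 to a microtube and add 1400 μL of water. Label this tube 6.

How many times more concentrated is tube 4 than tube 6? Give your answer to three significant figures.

Step 1: 0.75 mL + 3.75 mL = 4.5 mL total → factor 4.5/0.75 = 6
Step 2: 200 μL brought to 400 μL → factor 400/200 = 2
Step 3: 3-fold → factor 3
Step 4: 0.4 mL brought to 5 mL → factor 5/0.4 = 12.5
Step 5: 300 μL brought to 2400 μL → factor 2400/300 = 8
Step 6: 100 μL + 1400 μL = 1500 μL total → factor 1500/100 = 15
Dilution factor to tube 4 = 450; to tube 6 = 54000
[tube 4]/[tube 6] = (factor to tube 6)/(factor to tube 4) = 54000/450 = 120

120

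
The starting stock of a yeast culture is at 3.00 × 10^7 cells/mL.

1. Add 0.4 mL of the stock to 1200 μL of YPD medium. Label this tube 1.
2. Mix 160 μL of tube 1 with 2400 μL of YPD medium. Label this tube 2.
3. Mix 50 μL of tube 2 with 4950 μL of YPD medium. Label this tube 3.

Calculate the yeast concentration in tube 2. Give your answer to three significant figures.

Step 1: 0.4 mL + 1200 μL = 1.6 mL total → factor 1.6/0.4 = 4
Step 2: 160 μL + 2400 μL = 2560 μL total → factor 2560/160 = 16
Dilution factor through tube 2 = 4 × 16 = 64
[tube 2] = 3.00 × 10^7 cells/mL / 64 = 4.69 × 10^5 cells/mL

4.69 × 10^5 cells/mL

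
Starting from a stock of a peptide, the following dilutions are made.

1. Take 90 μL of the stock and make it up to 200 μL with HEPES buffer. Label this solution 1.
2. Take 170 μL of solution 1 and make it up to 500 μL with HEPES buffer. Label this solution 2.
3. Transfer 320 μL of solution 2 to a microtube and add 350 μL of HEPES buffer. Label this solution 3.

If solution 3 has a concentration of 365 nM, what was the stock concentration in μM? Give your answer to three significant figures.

Step 1: 90 μL brought to 200 μL → factor 200/90 = 2.2222
Step 2: 170 μL brought to 500 μL → factor 500/170 = 2.9412
Step 3: 320 μL + 350 μL = 670 μL total → factor 670/320 = 2.0938
Overall dilution factor = 2.2222 × 2.9412 × 2.0938 = 13.685
Stock = 365 nM × 13.685 = 4995 nM = 4.99 μM

4.99 μM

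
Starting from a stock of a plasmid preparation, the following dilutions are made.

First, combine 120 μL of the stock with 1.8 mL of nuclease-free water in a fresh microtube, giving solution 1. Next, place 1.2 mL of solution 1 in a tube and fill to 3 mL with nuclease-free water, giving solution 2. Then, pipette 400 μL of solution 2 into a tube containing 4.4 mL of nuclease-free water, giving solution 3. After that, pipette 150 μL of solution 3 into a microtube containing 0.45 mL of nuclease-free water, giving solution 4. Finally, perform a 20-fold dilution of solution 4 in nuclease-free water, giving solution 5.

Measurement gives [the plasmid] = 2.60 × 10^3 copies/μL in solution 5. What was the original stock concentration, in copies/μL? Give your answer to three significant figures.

Step 1: 120 μL + 1.8 mL = 1920 μL total → factor 1920/120 = 16
Step 2: 1.2 mL brought to 3 mL → factor 3/1.2 = 2.5
Step 3: 400 μL + 4.4 mL = 4800 μL total → factor 4800/400 = 12
Step 4: 150 μL + 0.45 mL = 600 μL total → factor 600/150 = 4
Step 5: 20-fold → factor 20
Overall dilution factor = 16 × 2.5 × 12 × 4 × 20 = 38400
Stock = 2.60 × 10^3 copies/μL × 38400 = 9.98 × 10^7 copies/μL

9.98 × 10^7 copies/μL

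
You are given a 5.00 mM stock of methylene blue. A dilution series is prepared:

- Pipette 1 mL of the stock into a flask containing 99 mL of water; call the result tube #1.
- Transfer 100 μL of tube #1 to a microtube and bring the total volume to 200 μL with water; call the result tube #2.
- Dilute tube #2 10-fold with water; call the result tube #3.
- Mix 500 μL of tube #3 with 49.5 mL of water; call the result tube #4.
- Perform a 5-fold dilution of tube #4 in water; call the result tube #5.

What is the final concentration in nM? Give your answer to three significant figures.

5.00 nM

Step 1: 1 mL + 99 mL = 100 mL total → factor 100/1 = 100
Step 2: 100 μL brought to 200 μL → factor 200/100 = 2
Step 3: 10-fold → factor 10
Step 4: 500 μL + 49.5 mL = 50000 μL total → factor 50000/500 = 100
Step 5: 5-fold → factor 5
Overall dilution factor = 100 × 2 × 10 × 100 × 5 = 1 × 10^6
Final = 5.00 mM / 1 × 10^6 = 5.000 × 10^-6 mM = 5.00 nM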